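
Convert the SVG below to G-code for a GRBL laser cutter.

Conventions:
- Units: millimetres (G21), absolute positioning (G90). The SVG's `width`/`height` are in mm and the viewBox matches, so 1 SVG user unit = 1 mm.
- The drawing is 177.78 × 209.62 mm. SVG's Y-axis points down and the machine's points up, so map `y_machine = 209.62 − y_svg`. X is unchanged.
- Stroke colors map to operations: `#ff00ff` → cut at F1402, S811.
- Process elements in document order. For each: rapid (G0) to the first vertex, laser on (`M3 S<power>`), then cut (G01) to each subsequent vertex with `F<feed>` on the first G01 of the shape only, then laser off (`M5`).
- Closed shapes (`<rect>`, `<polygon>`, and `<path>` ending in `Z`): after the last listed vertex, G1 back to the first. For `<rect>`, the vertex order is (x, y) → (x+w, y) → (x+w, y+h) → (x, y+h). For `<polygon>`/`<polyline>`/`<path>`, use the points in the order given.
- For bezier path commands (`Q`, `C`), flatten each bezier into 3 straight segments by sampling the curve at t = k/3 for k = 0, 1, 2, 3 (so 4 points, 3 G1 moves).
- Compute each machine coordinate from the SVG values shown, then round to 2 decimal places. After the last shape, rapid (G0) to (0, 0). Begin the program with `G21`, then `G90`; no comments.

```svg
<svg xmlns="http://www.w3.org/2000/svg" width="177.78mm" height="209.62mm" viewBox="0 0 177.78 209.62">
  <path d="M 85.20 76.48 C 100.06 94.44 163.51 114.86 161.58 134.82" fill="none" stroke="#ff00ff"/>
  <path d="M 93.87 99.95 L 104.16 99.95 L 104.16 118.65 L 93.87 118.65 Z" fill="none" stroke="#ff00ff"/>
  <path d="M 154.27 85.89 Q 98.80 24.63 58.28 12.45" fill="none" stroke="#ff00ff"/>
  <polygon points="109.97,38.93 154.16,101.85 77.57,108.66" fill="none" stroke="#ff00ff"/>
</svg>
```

G21
G90
G0 X85.20 Y133.14
M3 S811
G01 X112.04 Y114.47 F1402
G01 X145.94 Y94.81
G01 X161.58 Y74.80
M5
G0 X93.87 Y109.67
M3 S811
G01 X104.16 Y109.67 F1402
G01 X104.16 Y90.97
G01 X93.87 Y90.97
G01 X93.87 Y109.67
M5
G0 X154.27 Y123.73
M3 S811
G01 X118.95 Y159.12 F1402
G01 X86.95 Y183.60
G01 X58.28 Y197.17
M5
G0 X109.97 Y170.69
M3 S811
G01 X154.16 Y107.77 F1402
G01 X77.57 Y100.96
G01 X109.97 Y170.69
M5
G0 X0.00 Y0.00

1 u = 1 mm; y_m = 209.62 − y.

[1] `<path>` cubic bezier, #ff00ff→cut S811 F1402: (85.20,133.14) → (112.04,114.47) → (145.94,94.81) → (161.58,74.80)

[2] `<path>` rectangle, #ff00ff→cut S811 F1402: (93.87,109.67) → (104.16,109.67) → (104.16,90.97) → (93.87,90.97) → (93.87,109.67) (closed)

[3] `<path>` quadratic bezier, #ff00ff→cut S811 F1402: (154.27,123.73) → (118.95,159.12) → (86.95,183.60) → (58.28,197.17)

[4] `<polygon>` regular polygon, #ff00ff→cut S811 F1402: (109.97,170.69) → (154.16,107.77) → (77.57,100.96) → (109.97,170.69) (closed)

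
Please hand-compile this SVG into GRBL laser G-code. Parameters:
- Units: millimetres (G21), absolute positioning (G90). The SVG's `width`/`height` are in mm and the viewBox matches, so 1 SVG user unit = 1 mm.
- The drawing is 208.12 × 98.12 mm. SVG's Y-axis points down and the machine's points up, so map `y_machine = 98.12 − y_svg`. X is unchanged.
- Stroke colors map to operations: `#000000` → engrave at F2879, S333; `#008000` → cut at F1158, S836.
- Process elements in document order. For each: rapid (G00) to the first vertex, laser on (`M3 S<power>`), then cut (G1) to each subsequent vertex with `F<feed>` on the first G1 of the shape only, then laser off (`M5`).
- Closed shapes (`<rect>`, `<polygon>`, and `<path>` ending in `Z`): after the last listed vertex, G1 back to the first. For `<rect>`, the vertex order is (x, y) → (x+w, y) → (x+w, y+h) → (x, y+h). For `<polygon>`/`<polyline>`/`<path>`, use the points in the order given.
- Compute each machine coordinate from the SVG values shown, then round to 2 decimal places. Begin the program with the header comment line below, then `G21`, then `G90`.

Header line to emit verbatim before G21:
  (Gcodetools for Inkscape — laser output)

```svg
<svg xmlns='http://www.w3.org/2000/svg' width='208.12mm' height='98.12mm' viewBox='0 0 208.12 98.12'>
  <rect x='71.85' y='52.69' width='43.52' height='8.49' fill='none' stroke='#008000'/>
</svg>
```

Since the viewBox matches the mm dimensions, user units are millimetres directly. The only transform is the Y-flip y_m = 98.12 − y_svg.

Shape 1 is a rectangle drawn with `<rect>`. Its stroke #008000 means cut at S836, F1158. After flipping Y the toolpath is (71.85,45.43) → (115.37,45.43) → (115.37,36.94) → (71.85,36.94) → (71.85,45.43), returning to the start.

(Gcodetools for Inkscape — laser output)
G21
G90
G00 X71.85 Y45.43
M3 S836
G1 X115.37 Y45.43 F1158
G1 X115.37 Y36.94
G1 X71.85 Y36.94
G1 X71.85 Y45.43
M5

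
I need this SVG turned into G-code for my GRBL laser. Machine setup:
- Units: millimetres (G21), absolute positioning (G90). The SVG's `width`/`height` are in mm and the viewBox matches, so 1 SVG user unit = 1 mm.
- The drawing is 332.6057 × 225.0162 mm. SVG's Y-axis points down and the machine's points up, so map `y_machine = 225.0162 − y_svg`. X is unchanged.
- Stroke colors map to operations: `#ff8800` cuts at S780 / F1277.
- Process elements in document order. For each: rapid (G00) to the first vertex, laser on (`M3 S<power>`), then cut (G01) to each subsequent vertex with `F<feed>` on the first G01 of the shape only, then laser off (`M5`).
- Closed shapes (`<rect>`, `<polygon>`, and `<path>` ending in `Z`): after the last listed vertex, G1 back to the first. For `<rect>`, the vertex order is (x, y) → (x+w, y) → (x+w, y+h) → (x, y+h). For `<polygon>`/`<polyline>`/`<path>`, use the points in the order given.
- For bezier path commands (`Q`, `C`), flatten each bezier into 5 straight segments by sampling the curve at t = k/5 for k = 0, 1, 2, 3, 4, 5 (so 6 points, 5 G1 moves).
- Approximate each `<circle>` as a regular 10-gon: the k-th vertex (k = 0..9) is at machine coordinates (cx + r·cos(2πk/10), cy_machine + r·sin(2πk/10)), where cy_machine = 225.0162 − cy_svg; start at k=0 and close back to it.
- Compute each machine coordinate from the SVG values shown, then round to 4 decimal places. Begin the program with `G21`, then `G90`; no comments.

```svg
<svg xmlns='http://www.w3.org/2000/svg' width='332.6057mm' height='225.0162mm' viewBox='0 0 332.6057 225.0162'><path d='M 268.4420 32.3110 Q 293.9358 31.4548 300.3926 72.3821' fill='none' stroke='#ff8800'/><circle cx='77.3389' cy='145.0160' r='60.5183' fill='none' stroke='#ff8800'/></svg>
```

G21
G90
G00 X268.4420 Y192.7052
M3 S780
G01 X277.8780 Y191.3763 F1277
G01 X285.7911 Y186.7048
G01 X292.1812 Y178.6906
G01 X297.0484 Y167.3337
G01 X300.3926 Y152.6341
M5
G00 X137.8572 Y80.0002
M3 S780
G01 X126.2992 Y115.5720 F1277
G01 X96.0401 Y137.5565
G01 X58.6377 Y137.5565
G01 X28.3786 Y115.5720
G01 X16.8206 Y80.0002
G01 X28.3786 Y44.4284
G01 X58.6377 Y22.4439
G01 X96.0401 Y22.4439
G01 X126.2992 Y44.4284
G01 X137.8572 Y80.0002
M5

Since the viewBox matches the mm dimensions, user units are millimetres directly. The only transform is the Y-flip y_m = 225.0162 − y_svg.

Shape 1 is a quadratic bezier drawn with `<path>`. Its stroke #ff8800 means cut at S780, F1277. After flipping Y the toolpath is (268.4420,192.7052) → (277.8780,191.3763) → (285.7911,186.7048) → (292.1812,178.6906) → (297.0484,167.3337) → (300.3926,152.6341).

Shape 2 is a circle drawn with `<circle>`. Its stroke #ff8800 means cut at S780, F1277. After flipping Y the toolpath is (137.8572,80.0002) → (126.2992,115.5720) → (96.0401,137.5565) → (58.6377,137.5565) → (28.3786,115.5720) → (16.8206,80.0002) → (28.3786,44.4284) → (58.6377,22.4439) → (96.0401,22.4439) → (126.2992,44.4284) → (137.8572,80.0002), returning to the start.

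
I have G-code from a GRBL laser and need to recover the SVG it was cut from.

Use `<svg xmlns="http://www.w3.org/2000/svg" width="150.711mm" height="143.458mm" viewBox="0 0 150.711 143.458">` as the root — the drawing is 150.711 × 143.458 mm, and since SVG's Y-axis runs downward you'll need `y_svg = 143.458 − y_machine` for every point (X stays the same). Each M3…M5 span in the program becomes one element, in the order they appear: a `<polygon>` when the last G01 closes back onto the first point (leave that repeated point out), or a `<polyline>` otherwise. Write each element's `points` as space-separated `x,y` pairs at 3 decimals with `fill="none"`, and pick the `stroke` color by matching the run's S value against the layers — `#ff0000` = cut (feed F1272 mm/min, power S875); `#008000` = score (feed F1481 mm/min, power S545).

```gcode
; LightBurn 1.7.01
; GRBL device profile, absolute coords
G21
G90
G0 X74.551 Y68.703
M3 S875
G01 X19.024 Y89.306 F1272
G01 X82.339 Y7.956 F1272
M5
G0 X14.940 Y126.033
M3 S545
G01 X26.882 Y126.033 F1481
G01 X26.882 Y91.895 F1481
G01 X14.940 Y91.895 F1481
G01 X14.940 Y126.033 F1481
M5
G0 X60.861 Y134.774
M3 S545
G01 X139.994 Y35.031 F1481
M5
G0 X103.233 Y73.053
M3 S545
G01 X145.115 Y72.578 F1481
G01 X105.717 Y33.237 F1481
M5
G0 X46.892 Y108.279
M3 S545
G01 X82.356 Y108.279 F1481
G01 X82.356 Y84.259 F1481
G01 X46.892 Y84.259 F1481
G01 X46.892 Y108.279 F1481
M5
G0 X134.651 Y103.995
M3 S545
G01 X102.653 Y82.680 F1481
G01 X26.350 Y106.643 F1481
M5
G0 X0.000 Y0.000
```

Machine Y-up, SVG Y-down with viewBox height 143.458, so y_svg = 143.458 − y_machine; X carries over.

Run 1: the run's S875 means `#ff0000` (cut). The run is open, so emit a `<polyline>` with points (Y-flipped): 74.551,74.755 19.024,54.152 82.339,135.502.

Run 2: power S545 maps to stroke `#008000` (score). The run returns to its start, so emit a `<polygon>` with points (Y-flipped): 14.940,17.425 26.882,17.425 26.882,51.563 14.940,51.563.

Run 3: S545 ⇒ score layer `#008000`. The run is open, so emit a `<polyline>` with points (Y-flipped): 60.861,8.684 139.994,108.427.

Run 4: S545 ⇒ score layer `#008000`. The run is open, so emit a `<polyline>` with points (Y-flipped): 103.233,70.405 145.115,70.880 105.717,110.221.

Run 5: the run's S545 means `#008000` (score). The run returns to its start, so emit a `<polygon>` with points (Y-flipped): 46.892,35.179 82.356,35.179 82.356,59.199 46.892,59.199.

Run 6: power S545 maps to stroke `#008000` (score). The run is open, so emit a `<polyline>` with points (Y-flipped): 134.651,39.463 102.653,60.778 26.350,36.815.

<svg xmlns="http://www.w3.org/2000/svg" width="150.711mm" height="143.458mm" viewBox="0 0 150.711 143.458">
  <polyline points="74.551,74.755 19.024,54.152 82.339,135.502" fill="none" stroke="#ff0000"/>
  <polygon points="14.940,17.425 26.882,17.425 26.882,51.563 14.940,51.563" fill="none" stroke="#008000"/>
  <polyline points="60.861,8.684 139.994,108.427" fill="none" stroke="#008000"/>
  <polyline points="103.233,70.405 145.115,70.880 105.717,110.221" fill="none" stroke="#008000"/>
  <polygon points="46.892,35.179 82.356,35.179 82.356,59.199 46.892,59.199" fill="none" stroke="#008000"/>
  <polyline points="134.651,39.463 102.653,60.778 26.350,36.815" fill="none" stroke="#008000"/>
</svg>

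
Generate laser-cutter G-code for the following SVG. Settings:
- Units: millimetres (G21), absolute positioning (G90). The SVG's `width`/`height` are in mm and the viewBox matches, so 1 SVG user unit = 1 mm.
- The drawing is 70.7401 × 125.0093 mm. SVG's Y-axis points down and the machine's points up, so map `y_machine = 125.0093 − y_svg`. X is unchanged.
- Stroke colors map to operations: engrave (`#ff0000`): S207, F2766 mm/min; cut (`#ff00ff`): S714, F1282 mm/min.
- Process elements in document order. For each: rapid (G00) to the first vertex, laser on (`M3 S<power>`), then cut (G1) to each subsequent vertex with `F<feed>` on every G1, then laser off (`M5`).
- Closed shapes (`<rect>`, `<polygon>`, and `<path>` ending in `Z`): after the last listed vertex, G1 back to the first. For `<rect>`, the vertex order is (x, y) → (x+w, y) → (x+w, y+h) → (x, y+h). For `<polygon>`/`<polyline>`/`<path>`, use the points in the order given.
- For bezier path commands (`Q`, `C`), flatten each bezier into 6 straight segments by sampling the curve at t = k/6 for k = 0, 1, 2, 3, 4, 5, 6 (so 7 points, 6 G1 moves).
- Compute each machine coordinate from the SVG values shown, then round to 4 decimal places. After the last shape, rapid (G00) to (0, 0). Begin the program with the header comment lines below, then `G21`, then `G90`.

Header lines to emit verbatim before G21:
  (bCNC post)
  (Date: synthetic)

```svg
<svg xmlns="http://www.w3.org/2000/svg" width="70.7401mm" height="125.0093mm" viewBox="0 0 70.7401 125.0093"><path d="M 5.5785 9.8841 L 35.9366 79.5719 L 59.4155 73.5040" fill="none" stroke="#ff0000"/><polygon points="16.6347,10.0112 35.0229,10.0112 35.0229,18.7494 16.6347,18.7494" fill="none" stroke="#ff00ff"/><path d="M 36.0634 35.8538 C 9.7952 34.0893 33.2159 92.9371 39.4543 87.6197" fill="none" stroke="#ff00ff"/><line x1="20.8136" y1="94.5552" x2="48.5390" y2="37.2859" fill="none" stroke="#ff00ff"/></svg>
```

(bCNC post)
(Date: synthetic)
G21
G90
G00 X5.5785 Y115.1252
M3 S207
G1 X35.9366 Y45.4374 F2766
G1 X59.4155 Y51.5053 F2766
M5
G00 X16.6347 Y114.9981
M3 S714
G1 X35.0229 Y114.9981 F1282
G1 X35.0229 Y106.2599 F1282
G1 X16.6347 Y106.2599 F1282
G1 X16.6347 Y114.9981 F1282
M5
G00 X36.0634 Y89.1555
M3 S714
G1 X26.7605 Y85.5644 F1282
G1 X23.8815 Y75.3373 F1282
G1 X25.5689 Y61.9402 F1282
G1 X29.9652 Y48.8392 F1282
G1 X35.2128 Y39.5003 F1282
G1 X39.4543 Y37.3896 F1282
M5
G00 X20.8136 Y30.4541
M3 S714
G1 X48.5390 Y87.7234 F1282
M5
G00 X0.0000 Y0.0000

1 u = 1 mm; y_m = 125.0093 − y.

[1] `<path>` open polyline, #ff0000→engrave S207 F2766: (5.5785,115.1252) → (35.9366,45.4374) → (59.4155,51.5053)

[2] `<polygon>` rectangle, #ff00ff→cut S714 F1282: (16.6347,114.9981) → (35.0229,114.9981) → (35.0229,106.2599) → (16.6347,106.2599) → (16.6347,114.9981) (closed)

[3] `<path>` cubic bezier, #ff00ff→cut S714 F1282: (36.0634,89.1555) → (26.7605,85.5644) → (23.8815,75.3373) → (25.5689,61.9402) → (29.9652,48.8392) → (35.2128,39.5003) → (39.4543,37.3896)

[4] `<line>` line segment, #ff00ff→cut S714 F1282: (20.8136,30.4541) → (48.5390,87.7234)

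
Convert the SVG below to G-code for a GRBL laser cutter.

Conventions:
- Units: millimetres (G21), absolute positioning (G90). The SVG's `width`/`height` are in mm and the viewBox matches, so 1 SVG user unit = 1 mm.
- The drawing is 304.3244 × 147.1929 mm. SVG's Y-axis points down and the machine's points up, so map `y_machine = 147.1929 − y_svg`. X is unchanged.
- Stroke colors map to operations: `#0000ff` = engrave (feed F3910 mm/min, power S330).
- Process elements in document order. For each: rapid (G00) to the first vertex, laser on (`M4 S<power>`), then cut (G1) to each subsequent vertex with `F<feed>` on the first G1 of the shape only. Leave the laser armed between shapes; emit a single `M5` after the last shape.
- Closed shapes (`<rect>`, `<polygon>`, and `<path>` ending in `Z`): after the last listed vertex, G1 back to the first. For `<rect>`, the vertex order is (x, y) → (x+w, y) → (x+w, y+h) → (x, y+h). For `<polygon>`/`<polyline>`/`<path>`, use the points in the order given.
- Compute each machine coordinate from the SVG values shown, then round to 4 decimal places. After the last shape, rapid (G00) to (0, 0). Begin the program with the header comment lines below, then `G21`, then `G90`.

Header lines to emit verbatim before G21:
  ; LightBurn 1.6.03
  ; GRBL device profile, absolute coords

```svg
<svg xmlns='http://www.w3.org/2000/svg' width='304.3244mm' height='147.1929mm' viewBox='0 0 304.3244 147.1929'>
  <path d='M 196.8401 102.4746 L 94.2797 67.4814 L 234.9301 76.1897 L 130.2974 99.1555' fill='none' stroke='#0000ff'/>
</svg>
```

1 u = 1 mm; y_m = 147.1929 − y.

[1] `<path>` open polyline, #0000ff→engrave S330 F3910: (196.8401,44.7183) → (94.2797,79.7115) → (234.9301,71.0032) → (130.2974,48.0374)

; LightBurn 1.6.03
; GRBL device profile, absolute coords
G21
G90
G00 X196.8401 Y44.7183
M4 S330
G1 X94.2797 Y79.7115 F3910
G1 X234.9301 Y71.0032
G1 X130.2974 Y48.0374
M5
G00 X0.0000 Y0.0000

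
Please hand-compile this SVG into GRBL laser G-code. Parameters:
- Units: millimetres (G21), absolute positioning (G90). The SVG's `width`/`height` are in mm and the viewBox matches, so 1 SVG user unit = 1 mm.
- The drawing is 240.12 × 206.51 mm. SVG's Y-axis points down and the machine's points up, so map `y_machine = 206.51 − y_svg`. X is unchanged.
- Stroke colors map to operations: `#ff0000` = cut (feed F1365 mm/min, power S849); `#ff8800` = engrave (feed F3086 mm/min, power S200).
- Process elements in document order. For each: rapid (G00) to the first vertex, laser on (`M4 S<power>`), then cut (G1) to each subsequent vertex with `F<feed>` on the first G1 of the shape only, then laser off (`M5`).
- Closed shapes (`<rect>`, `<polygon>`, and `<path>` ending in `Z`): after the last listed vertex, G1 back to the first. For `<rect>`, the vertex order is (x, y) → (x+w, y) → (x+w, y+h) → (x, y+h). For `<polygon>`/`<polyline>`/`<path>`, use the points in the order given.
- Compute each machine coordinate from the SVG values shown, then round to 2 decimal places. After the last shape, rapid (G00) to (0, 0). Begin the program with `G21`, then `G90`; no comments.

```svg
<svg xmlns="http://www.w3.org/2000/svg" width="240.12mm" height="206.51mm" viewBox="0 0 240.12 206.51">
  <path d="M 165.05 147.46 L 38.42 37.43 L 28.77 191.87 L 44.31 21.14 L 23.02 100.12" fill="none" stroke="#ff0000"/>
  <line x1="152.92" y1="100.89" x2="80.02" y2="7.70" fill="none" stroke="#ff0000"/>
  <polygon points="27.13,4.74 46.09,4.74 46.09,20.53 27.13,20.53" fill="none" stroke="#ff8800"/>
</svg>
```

viewBox `0 0 240.12 206.51` with mm width/height → 1 unit = 1 mm. Flip: y_m = 206.51 − y_svg.

**Shape 1** — `<path>` open polyline, stroke `#ff0000` → cut (S849, F1365). Machine vertices: (165.05,59.05) → (38.42,169.08) → (28.77,14.64) → (44.31,185.37) → (23.02,106.39). Open path.

**Shape 2** — `<line>` line segment, stroke `#ff0000` → cut (S849, F1365). Machine vertices: (152.92,105.62) → (80.02,198.81). Open path.

**Shape 3** — `<polygon>` rectangle, stroke `#ff8800` → engrave (S200, F3086). Machine vertices: (27.13,201.77) → (46.09,201.77) → (46.09,185.98) → (27.13,185.98) → (27.13,201.77). Closed: final G1 returns to the first vertex.

G21
G90
G00 X165.05 Y59.05
M4 S849
G1 X38.42 Y169.08 F1365
G1 X28.77 Y14.64
G1 X44.31 Y185.37
G1 X23.02 Y106.39
M5
G00 X152.92 Y105.62
M4 S849
G1 X80.02 Y198.81 F1365
M5
G00 X27.13 Y201.77
M4 S200
G1 X46.09 Y201.77 F3086
G1 X46.09 Y185.98
G1 X27.13 Y185.98
G1 X27.13 Y201.77
M5
G00 X0.00 Y0.00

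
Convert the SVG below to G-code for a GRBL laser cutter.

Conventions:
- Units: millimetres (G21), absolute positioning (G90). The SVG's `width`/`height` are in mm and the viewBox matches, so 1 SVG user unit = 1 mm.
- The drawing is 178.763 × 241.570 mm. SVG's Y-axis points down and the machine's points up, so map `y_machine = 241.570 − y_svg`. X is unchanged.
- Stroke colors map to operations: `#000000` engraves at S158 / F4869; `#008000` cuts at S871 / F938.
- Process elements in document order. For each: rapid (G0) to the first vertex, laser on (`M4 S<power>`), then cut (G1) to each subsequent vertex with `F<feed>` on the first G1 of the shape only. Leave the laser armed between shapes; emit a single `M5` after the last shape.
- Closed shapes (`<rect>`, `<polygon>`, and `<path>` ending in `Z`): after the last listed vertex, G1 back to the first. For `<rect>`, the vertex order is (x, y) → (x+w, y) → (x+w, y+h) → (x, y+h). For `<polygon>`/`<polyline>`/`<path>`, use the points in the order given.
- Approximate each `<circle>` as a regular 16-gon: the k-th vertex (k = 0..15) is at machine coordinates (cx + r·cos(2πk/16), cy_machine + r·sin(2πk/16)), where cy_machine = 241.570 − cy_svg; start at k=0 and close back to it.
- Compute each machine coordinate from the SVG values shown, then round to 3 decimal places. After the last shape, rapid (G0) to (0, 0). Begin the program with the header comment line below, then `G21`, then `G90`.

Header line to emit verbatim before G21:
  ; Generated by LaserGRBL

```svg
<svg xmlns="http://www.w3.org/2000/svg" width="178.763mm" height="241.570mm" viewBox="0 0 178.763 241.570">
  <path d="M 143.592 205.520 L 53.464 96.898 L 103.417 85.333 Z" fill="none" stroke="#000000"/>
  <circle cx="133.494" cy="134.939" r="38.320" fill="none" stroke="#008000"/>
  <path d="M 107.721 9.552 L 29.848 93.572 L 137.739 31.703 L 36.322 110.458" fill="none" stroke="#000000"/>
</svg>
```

viewBox `0 0 178.763 241.570` with mm width/height → 1 unit = 1 mm. Flip: y_m = 241.570 − y_svg.

**Shape 1** — `<path>` closed polygon, stroke `#000000` → engrave (S158, F4869). Machine vertices: (143.592,36.050) → (53.464,144.672) → (103.417,156.237) → (143.592,36.050). Closed: final G1 returns to the first vertex.

**Shape 2** — `<circle>` circle, stroke `#008000` → cut (S871, F938). Machine vertices: (171.814,106.631) → (168.897,121.295) → (160.590,133.727) → (148.158,142.034) → (133.494,144.951) → (118.830,142.034) → (106.398,133.727) → (98.091,121.295) → (95.174,106.631) → (98.091,91.967) → (106.398,79.535) → (118.830,71.228) → (133.494,68.311) → (148.158,71.228) → (160.590,79.535) → (168.897,91.967) → (171.814,106.631). Closed: final G1 returns to the first vertex.

**Shape 3** — `<path>` open polyline, stroke `#000000` → engrave (S158, F4869). Machine vertices: (107.721,232.018) → (29.848,147.998) → (137.739,209.867) → (36.322,131.112). Open path.

; Generated by LaserGRBL
G21
G90
G0 X143.592 Y36.050
M4 S158
G1 X53.464 Y144.672 F4869
G1 X103.417 Y156.237
G1 X143.592 Y36.050
G0 X171.814 Y106.631
M4 S871
G1 X168.897 Y121.295 F938
G1 X160.590 Y133.727
G1 X148.158 Y142.034
G1 X133.494 Y144.951
G1 X118.830 Y142.034
G1 X106.398 Y133.727
G1 X98.091 Y121.295
G1 X95.174 Y106.631
G1 X98.091 Y91.967
G1 X106.398 Y79.535
G1 X118.830 Y71.228
G1 X133.494 Y68.311
G1 X148.158 Y71.228
G1 X160.590 Y79.535
G1 X168.897 Y91.967
G1 X171.814 Y106.631
G0 X107.721 Y232.018
M4 S158
G1 X29.848 Y147.998 F4869
G1 X137.739 Y209.867
G1 X36.322 Y131.112
M5
G0 X0.000 Y0.000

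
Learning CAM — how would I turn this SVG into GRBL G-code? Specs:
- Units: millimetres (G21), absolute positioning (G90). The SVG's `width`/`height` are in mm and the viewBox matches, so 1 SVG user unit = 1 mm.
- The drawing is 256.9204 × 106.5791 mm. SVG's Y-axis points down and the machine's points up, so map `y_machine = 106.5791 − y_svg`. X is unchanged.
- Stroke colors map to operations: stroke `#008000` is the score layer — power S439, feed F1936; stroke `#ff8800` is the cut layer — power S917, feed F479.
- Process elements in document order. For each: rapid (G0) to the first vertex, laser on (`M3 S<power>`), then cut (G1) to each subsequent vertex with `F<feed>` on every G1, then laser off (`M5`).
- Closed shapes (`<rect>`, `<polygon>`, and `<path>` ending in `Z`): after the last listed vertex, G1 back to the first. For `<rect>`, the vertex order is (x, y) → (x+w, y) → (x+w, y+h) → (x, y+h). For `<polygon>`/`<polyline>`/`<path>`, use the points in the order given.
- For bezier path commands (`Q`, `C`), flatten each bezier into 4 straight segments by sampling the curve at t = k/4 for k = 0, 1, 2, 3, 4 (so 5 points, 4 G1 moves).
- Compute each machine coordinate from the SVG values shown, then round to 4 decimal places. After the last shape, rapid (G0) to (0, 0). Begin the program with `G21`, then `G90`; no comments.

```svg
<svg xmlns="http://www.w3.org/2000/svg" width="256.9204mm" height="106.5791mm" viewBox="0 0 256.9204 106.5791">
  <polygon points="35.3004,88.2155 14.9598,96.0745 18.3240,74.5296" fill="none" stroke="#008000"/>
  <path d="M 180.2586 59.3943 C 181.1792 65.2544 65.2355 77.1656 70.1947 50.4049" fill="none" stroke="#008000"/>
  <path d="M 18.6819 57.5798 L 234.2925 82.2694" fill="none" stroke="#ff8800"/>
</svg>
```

G21
G90
G0 X35.3004 Y18.3636
M3 S439
G1 X14.9598 Y10.5046 F1936
G1 X18.3240 Y32.0495 F1936
G1 X35.3004 Y18.3636 F1936
M5
G0 X180.2586 Y47.1848
M3 S439
G1 X162.7521 Y42.3539 F1936
G1 X123.7122 Y39.4467 F1936
G1 X85.4295 Y42.6559 F1936
G1 X70.1947 Y56.1742 F1936
M5
G0 X18.6819 Y48.9993
M3 S917
G1 X234.2925 Y24.3097 F479
M5
G0 X0.0000 Y0.0000

Since the viewBox matches the mm dimensions, user units are millimetres directly. The only transform is the Y-flip y_m = 106.5791 − y_svg.

Shape 1 is a regular polygon drawn with `<polygon>`. Its stroke #008000 means score at S439, F1936. After flipping Y the toolpath is (35.3004,18.3636) → (14.9598,10.5046) → (18.3240,32.0495) → (35.3004,18.3636), returning to the start.

Shape 2 is a cubic bezier drawn with `<path>`. Its stroke #008000 means score at S439, F1936. After flipping Y the toolpath is (180.2586,47.1848) → (162.7521,42.3539) → (123.7122,39.4467) → (85.4295,42.6559) → (70.1947,56.1742).

Shape 3 is a line segment drawn with `<path>`. Its stroke #ff8800 means cut at S917, F479. After flipping Y the toolpath is (18.6819,48.9993) → (234.2925,24.3097).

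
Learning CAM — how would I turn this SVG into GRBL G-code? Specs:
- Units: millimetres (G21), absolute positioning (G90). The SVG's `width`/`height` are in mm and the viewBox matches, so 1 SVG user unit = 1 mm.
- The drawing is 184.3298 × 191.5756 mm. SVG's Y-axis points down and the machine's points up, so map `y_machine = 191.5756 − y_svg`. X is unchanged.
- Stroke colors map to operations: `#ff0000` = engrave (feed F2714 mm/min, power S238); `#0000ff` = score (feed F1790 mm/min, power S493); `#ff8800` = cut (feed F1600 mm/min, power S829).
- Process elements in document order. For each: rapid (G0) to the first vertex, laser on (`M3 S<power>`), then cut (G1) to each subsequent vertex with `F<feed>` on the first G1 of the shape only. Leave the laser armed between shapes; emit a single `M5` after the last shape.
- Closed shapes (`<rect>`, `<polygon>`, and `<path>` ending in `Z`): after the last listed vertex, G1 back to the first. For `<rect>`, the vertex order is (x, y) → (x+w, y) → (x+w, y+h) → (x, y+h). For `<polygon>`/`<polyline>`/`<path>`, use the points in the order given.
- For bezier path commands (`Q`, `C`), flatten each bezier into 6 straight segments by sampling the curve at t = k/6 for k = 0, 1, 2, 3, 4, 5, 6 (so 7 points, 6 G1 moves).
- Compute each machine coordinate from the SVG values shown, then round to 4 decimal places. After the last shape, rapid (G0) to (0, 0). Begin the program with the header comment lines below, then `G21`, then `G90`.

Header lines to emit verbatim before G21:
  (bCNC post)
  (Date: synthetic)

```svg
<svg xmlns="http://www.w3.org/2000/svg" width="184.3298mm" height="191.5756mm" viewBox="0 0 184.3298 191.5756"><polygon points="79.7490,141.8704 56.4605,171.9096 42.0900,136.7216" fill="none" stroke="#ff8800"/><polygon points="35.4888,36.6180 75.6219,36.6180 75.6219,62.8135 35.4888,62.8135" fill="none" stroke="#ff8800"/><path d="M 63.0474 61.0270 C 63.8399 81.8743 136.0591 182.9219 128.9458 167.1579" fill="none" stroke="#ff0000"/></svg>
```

Since the viewBox matches the mm dimensions, user units are millimetres directly. The only transform is the Y-flip y_m = 191.5756 − y_svg.

Shape 1 is a regular polygon drawn with `<polygon>`. Its stroke #ff8800 means cut at S829, F1600. After flipping Y the toolpath is (79.7490,49.7052) → (56.4605,19.6660) → (42.0900,54.8540) → (79.7490,49.7052), returning to the start.

Shape 2 is a rectangle drawn with `<polygon>`. Its stroke #ff8800 means cut at S829, F1600. After flipping Y the toolpath is (35.4888,154.9576) → (75.6219,154.9576) → (75.6219,128.7621) → (35.4888,128.7621) → (35.4888,154.9576), returning to the start.

Shape 3 is a cubic bezier drawn with `<path>`. Its stroke #ff0000 means engrave at S238, F2714. After flipping Y the toolpath is (63.0474,130.5486) → (68.6979,114.3537) → (82.0651,90.2646) → (98.9613,63.7539) → (115.1986,40.2942) → (126.5894,25.3579) → (128.9458,24.4177).

(bCNC post)
(Date: synthetic)
G21
G90
G0 X79.7490 Y49.7052
M3 S829
G1 X56.4605 Y19.6660 F1600
G1 X42.0900 Y54.8540
G1 X79.7490 Y49.7052
G0 X35.4888 Y154.9576
M3 S829
G1 X75.6219 Y154.9576 F1600
G1 X75.6219 Y128.7621
G1 X35.4888 Y128.7621
G1 X35.4888 Y154.9576
G0 X63.0474 Y130.5486
M3 S238
G1 X68.6979 Y114.3537 F2714
G1 X82.0651 Y90.2646
G1 X98.9613 Y63.7539
G1 X115.1986 Y40.2942
G1 X126.5894 Y25.3579
G1 X128.9458 Y24.4177
M5
G0 X0.0000 Y0.0000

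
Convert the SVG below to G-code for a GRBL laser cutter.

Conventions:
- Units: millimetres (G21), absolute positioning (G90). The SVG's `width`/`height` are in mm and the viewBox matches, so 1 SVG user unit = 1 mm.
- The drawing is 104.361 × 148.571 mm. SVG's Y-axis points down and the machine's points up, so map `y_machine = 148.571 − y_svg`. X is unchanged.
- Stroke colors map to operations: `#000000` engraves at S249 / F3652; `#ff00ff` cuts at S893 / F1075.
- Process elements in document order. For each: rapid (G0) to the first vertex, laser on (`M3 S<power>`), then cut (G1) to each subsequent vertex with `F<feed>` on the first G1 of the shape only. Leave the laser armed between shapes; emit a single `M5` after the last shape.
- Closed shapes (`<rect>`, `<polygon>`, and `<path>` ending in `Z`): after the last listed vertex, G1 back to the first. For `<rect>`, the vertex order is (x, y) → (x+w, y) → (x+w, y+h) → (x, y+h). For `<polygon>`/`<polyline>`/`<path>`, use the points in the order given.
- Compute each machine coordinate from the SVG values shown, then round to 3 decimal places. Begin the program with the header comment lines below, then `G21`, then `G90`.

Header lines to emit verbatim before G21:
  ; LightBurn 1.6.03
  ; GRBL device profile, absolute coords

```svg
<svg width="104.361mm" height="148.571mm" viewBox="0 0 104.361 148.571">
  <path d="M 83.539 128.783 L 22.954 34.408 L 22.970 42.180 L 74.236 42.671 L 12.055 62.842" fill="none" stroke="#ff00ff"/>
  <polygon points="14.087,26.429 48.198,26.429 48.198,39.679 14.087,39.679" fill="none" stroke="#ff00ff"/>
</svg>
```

viewBox `0 0 104.361 148.571` with mm width/height → 1 unit = 1 mm. Flip: y_m = 148.571 − y_svg.

**Shape 1** — `<path>` open polyline, stroke `#ff00ff` → cut (S893, F1075). Machine vertices: (83.539,19.788) → (22.954,114.163) → (22.970,106.391) → (74.236,105.900) → (12.055,85.729). Open path.

**Shape 2** — `<polygon>` rectangle, stroke `#ff00ff` → cut (S893, F1075). Machine vertices: (14.087,122.142) → (48.198,122.142) → (48.198,108.892) → (14.087,108.892) → (14.087,122.142). Closed: final G1 returns to the first vertex.

; LightBurn 1.6.03
; GRBL device profile, absolute coords
G21
G90
G0 X83.539 Y19.788
M3 S893
G1 X22.954 Y114.163 F1075
G1 X22.970 Y106.391
G1 X74.236 Y105.900
G1 X12.055 Y85.729
G0 X14.087 Y122.142
M3 S893
G1 X48.198 Y122.142 F1075
G1 X48.198 Y108.892
G1 X14.087 Y108.892
G1 X14.087 Y122.142
M5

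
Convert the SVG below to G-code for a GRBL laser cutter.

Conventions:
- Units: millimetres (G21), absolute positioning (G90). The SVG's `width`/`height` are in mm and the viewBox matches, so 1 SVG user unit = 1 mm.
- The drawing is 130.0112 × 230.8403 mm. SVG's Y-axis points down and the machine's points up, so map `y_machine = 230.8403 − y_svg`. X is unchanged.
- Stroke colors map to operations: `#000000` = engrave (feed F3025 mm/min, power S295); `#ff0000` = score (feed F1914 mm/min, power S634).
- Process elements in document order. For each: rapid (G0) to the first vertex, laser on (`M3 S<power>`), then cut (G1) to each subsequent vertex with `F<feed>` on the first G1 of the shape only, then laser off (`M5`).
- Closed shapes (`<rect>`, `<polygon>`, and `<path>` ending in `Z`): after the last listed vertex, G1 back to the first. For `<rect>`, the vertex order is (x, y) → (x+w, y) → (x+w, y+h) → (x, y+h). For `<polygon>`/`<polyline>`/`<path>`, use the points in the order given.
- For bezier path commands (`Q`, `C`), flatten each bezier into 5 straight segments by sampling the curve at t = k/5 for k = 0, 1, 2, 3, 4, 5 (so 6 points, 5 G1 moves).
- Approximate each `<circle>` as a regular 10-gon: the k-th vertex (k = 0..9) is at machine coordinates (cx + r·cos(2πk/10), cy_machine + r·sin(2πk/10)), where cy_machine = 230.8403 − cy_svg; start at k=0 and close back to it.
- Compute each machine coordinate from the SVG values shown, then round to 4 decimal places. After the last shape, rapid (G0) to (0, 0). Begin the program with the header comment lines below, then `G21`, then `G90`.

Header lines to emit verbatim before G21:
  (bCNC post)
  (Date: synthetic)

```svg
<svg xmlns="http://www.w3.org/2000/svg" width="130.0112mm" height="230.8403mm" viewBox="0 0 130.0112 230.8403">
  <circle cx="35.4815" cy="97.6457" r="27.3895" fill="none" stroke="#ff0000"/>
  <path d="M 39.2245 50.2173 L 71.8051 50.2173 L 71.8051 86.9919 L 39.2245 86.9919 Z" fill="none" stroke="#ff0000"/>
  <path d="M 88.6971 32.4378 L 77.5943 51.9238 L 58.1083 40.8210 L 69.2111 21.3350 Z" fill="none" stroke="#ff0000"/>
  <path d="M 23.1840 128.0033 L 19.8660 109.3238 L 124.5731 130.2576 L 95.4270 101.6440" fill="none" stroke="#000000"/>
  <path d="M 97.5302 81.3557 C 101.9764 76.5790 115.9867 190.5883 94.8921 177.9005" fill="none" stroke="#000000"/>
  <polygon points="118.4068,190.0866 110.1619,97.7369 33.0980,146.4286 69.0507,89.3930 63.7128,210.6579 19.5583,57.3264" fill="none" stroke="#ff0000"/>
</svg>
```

(bCNC post)
(Date: synthetic)
G21
G90
G0 X62.8710 Y133.1946
M3 S634
G1 X57.6401 Y149.2937 F1914
G1 X43.9453 Y159.2436
G1 X27.0177 Y159.2436
G1 X13.3229 Y149.2937
G1 X8.0920 Y133.1946
G1 X13.3229 Y117.0955
G1 X27.0177 Y107.1456
G1 X43.9453 Y107.1456
G1 X57.6401 Y117.0955
G1 X62.8710 Y133.1946
M5
G0 X39.2245 Y180.6230
M3 S634
G1 X71.8051 Y180.6230 F1914
G1 X71.8051 Y143.8484
G1 X39.2245 Y143.8484
G1 X39.2245 Y180.6230
M5
G0 X88.6971 Y198.4025
M3 S634
G1 X77.5943 Y178.9165 F1914
G1 X58.1083 Y190.0193
G1 X69.2111 Y209.5053
G1 X88.6971 Y198.4025
M5
G0 X23.1840 Y102.8370
M3 S295
G1 X19.8660 Y121.5165 F3025
G1 X124.5731 Y100.5827
G1 X95.4270 Y129.1963
M5
G0 X97.5302 Y149.4846
M3 S295
G1 X100.9883 Y140.0602 F3025
G1 X104.5976 Y113.9103
G1 X106.2141 Y82.8181
G1 X103.6936 Y58.5669
G1 X94.8921 Y52.9398
M5
G0 X118.4068 Y40.7537
M3 S634
G1 X110.1619 Y133.1034 F1914
G1 X33.0980 Y84.4117
G1 X69.0507 Y141.4473
G1 X63.7128 Y20.1824
G1 X19.5583 Y173.5139
G1 X118.4068 Y40.7537
M5
G0 X0.0000 Y0.0000

Since the viewBox matches the mm dimensions, user units are millimetres directly. The only transform is the Y-flip y_m = 230.8403 − y_svg.

Shape 1 is a circle drawn with `<circle>`. Its stroke #ff0000 means score at S634, F1914. After flipping Y the toolpath is (62.8710,133.1946) → (57.6401,149.2937) → (43.9453,159.2436) → (27.0177,159.2436) → (13.3229,149.2937) → (8.0920,133.1946) → (13.3229,117.0955) → (27.0177,107.1456) → (43.9453,107.1456) → (57.6401,117.0955) → (62.8710,133.1946), returning to the start.

Shape 2 is a rectangle drawn with `<path>`. Its stroke #ff0000 means score at S634, F1914. After flipping Y the toolpath is (39.2245,180.6230) → (71.8051,180.6230) → (71.8051,143.8484) → (39.2245,143.8484) → (39.2245,180.6230), returning to the start.

Shape 3 is a regular polygon drawn with `<path>`. Its stroke #ff0000 means score at S634, F1914. After flipping Y the toolpath is (88.6971,198.4025) → (77.5943,178.9165) → (58.1083,190.0193) → (69.2111,209.5053) → (88.6971,198.4025), returning to the start.

Shape 4 is a open polyline drawn with `<path>`. Its stroke #000000 means engrave at S295, F3025. After flipping Y the toolpath is (23.1840,102.8370) → (19.8660,121.5165) → (124.5731,100.5827) → (95.4270,129.1963).

Shape 5 is a cubic bezier drawn with `<path>`. Its stroke #000000 means engrave at S295, F3025. After flipping Y the toolpath is (97.5302,149.4846) → (100.9883,140.0602) → (104.5976,113.9103) → (106.2141,82.8181) → (103.6936,58.5669) → (94.8921,52.9398).

Shape 6 is a closed polygon drawn with `<polygon>`. Its stroke #ff0000 means score at S634, F1914. After flipping Y the toolpath is (118.4068,40.7537) → (110.1619,133.1034) → (33.0980,84.4117) → (69.0507,141.4473) → (63.7128,20.1824) → (19.5583,173.5139) → (118.4068,40.7537), returning to the start.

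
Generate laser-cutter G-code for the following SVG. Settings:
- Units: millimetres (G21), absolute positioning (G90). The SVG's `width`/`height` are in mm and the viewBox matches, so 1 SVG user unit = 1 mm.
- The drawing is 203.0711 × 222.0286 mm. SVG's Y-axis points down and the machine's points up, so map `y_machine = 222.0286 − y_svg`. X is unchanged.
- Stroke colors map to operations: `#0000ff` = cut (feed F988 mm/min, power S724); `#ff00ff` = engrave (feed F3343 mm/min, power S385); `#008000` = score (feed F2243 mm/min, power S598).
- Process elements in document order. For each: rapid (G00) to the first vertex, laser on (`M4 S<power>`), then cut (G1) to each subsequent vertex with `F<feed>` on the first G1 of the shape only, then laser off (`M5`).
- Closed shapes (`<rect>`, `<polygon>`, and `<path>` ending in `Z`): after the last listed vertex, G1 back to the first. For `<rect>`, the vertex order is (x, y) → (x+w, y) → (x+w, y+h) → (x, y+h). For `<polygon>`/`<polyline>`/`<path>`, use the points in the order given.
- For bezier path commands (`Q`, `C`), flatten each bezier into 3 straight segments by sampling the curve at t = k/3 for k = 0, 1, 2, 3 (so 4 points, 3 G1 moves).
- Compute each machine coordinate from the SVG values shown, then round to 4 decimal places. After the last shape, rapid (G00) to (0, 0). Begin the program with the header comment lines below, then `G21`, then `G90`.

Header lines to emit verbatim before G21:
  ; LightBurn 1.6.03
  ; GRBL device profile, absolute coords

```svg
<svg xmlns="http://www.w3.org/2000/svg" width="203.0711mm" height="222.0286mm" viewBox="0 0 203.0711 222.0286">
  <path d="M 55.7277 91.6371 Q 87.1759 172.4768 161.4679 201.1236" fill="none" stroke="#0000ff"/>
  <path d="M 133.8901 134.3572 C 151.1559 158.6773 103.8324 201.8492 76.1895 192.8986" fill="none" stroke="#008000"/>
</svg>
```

Since the viewBox matches the mm dimensions, user units are millimetres directly. The only transform is the Y-flip y_m = 222.0286 − y_svg.

Shape 1 is a quadratic bezier drawn with `<path>`. Its stroke #0000ff means cut at S724, F988. After flipping Y the toolpath is (55.7277,130.3915) → (81.4536,82.2976) → (116.7003,45.8021) → (161.4679,20.9050).

Shape 2 is a cubic bezier drawn with `<path>`. Its stroke #008000 means score at S598, F2243. After flipping Y the toolpath is (133.8901,87.6714) → (132.7472,59.6960) → (107.2715,34.9249) → (76.1895,29.1300).

; LightBurn 1.6.03
; GRBL device profile, absolute coords
G21
G90
G00 X55.7277 Y130.3915
M4 S724
G1 X81.4536 Y82.2976 F988
G1 X116.7003 Y45.8021
G1 X161.4679 Y20.9050
M5
G00 X133.8901 Y87.6714
M4 S598
G1 X132.7472 Y59.6960 F2243
G1 X107.2715 Y34.9249
G1 X76.1895 Y29.1300
M5
G00 X0.0000 Y0.0000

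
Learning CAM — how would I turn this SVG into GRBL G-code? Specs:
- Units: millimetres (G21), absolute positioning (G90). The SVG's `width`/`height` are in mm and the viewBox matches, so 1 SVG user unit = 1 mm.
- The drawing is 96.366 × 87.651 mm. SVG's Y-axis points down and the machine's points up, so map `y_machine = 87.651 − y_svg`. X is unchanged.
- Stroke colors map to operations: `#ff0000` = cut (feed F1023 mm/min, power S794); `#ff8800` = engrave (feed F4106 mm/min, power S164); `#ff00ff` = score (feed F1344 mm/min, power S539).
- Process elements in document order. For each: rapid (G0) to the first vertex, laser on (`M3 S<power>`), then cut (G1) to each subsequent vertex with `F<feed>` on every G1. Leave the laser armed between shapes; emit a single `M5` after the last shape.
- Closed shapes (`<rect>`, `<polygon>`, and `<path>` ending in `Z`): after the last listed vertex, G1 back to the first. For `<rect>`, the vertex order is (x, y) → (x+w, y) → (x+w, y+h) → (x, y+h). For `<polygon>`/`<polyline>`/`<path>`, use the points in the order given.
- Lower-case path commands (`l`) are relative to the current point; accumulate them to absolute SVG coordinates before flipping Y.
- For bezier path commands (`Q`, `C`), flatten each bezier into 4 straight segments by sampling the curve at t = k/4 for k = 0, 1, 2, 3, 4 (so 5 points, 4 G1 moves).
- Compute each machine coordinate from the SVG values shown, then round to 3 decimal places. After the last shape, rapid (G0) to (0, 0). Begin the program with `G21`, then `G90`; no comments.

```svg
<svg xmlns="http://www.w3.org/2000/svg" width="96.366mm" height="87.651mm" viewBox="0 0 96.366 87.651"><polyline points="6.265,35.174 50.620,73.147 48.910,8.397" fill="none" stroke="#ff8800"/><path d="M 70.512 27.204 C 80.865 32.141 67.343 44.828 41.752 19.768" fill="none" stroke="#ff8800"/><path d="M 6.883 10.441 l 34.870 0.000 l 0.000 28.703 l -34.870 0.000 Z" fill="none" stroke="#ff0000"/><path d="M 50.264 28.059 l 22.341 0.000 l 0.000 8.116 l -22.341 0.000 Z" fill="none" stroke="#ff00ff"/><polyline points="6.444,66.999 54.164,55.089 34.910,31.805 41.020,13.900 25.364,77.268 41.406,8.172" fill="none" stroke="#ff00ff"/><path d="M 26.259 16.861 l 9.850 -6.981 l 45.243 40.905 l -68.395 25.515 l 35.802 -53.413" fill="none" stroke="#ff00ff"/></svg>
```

G21
G90
G0 X6.265 Y52.477
M3 S164
G1 X50.620 Y14.504 F4106
G1 X48.910 Y79.254 F4106
G0 X70.512 Y60.447
M3 S164
G1 X73.985 Y56.002 F4106
G1 X69.611 Y52.916 F4106
G1 X58.498 Y55.455 F4106
G1 X41.752 Y67.883 F4106
G0 X6.883 Y77.210
M3 S794
G1 X41.753 Y77.210 F1023
G1 X41.753 Y48.507 F1023
G1 X6.883 Y48.507 F1023
G1 X6.883 Y77.210 F1023
G0 X50.264 Y59.592
M3 S539
G1 X72.605 Y59.592 F1344
G1 X72.605 Y51.476 F1344
G1 X50.264 Y51.476 F1344
G1 X50.264 Y59.592 F1344
G0 X6.444 Y20.652
M3 S539
G1 X54.164 Y32.562 F1344
G1 X34.910 Y55.846 F1344
G1 X41.020 Y73.751 F1344
G1 X25.364 Y10.383 F1344
G1 X41.406 Y79.479 F1344
G0 X26.259 Y70.790
M3 S539
G1 X36.109 Y77.771 F1344
G1 X81.352 Y36.866 F1344
G1 X12.957 Y11.351 F1344
G1 X48.759 Y64.764 F1344
M5
G0 X0.000 Y0.000

viewBox `0 0 96.366 87.651` with mm width/height → 1 unit = 1 mm. Flip: y_m = 87.651 − y_svg.

**Shape 1** — `<polyline>` open polyline, stroke `#ff8800` → engrave (S164, F4106). Machine vertices: (6.265,52.477) → (50.620,14.504) → (48.910,79.254). Open path.

**Shape 2** — `<path>` cubic bezier, stroke `#ff8800` → engrave (S164, F4106). Control points (SVG): P0=(70.512,27.204), P1=(80.865,32.141), P2=(67.343,44.828), P3=(41.752,19.768); sampled at t=k/4. Machine vertices: (70.512,60.447) → (73.985,56.002) → (69.611,52.916) → (58.498,55.455) → (41.752,67.883). Open path.

**Shape 3** — `<path>` rectangle, stroke `#ff0000` → cut (S794, F1023). Machine vertices: (6.883,77.210) → (41.753,77.210) → (41.753,48.507) → (6.883,48.507) → (6.883,77.210). Closed: final G1 returns to the first vertex.

**Shape 4** — `<path>` rectangle, stroke `#ff00ff` → score (S539, F1344). Machine vertices: (50.264,59.592) → (72.605,59.592) → (72.605,51.476) → (50.264,51.476) → (50.264,59.592). Closed: final G1 returns to the first vertex.

**Shape 5** — `<polyline>` open polyline, stroke `#ff00ff` → score (S539, F1344). Machine vertices: (6.444,20.652) → (54.164,32.562) → (34.910,55.846) → (41.020,73.751) → (25.364,10.383) → (41.406,79.479). Open path.

**Shape 6** — `<path>` open polyline, stroke `#ff00ff` → score (S539, F1344). Machine vertices: (26.259,70.790) → (36.109,77.771) → (81.352,36.866) → (12.957,11.351) → (48.759,64.764). Open path.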